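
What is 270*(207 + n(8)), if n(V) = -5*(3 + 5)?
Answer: 45090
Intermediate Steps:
n(V) = -40 (n(V) = -5*8 = -40)
270*(207 + n(8)) = 270*(207 - 40) = 270*167 = 45090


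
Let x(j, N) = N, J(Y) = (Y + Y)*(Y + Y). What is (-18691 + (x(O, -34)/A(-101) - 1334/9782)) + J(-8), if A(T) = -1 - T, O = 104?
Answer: -4508395747/244550 ≈ -18435.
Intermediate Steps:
J(Y) = 4*Y² (J(Y) = (2*Y)*(2*Y) = 4*Y²)
(-18691 + (x(O, -34)/A(-101) - 1334/9782)) + J(-8) = (-18691 + (-34/(-1 - 1*(-101)) - 1334/9782)) + 4*(-8)² = (-18691 + (-34/(-1 + 101) - 1334*1/9782)) + 4*64 = (-18691 + (-34/100 - 667/4891)) + 256 = (-18691 + (-34*1/100 - 667/4891)) + 256 = (-18691 + (-17/50 - 667/4891)) + 256 = (-18691 - 116497/244550) + 256 = -4571000547/244550 + 256 = -4508395747/244550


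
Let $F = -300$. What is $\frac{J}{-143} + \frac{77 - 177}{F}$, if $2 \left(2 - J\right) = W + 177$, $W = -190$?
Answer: $\frac{235}{858} \approx 0.27389$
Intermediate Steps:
$J = \frac{17}{2}$ ($J = 2 - \frac{-190 + 177}{2} = 2 - - \frac{13}{2} = 2 + \frac{13}{2} = \frac{17}{2} \approx 8.5$)
$\frac{J}{-143} + \frac{77 - 177}{F} = \frac{17}{2 \left(-143\right)} + \frac{77 - 177}{-300} = \frac{17}{2} \left(- \frac{1}{143}\right) - - \frac{1}{3} = - \frac{17}{286} + \frac{1}{3} = \frac{235}{858}$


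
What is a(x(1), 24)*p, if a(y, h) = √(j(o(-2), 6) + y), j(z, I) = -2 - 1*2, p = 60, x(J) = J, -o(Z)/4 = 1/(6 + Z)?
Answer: 60*I*√3 ≈ 103.92*I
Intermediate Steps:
o(Z) = -4/(6 + Z)
j(z, I) = -4 (j(z, I) = -2 - 2 = -4)
a(y, h) = √(-4 + y)
a(x(1), 24)*p = √(-4 + 1)*60 = √(-3)*60 = (I*√3)*60 = 60*I*√3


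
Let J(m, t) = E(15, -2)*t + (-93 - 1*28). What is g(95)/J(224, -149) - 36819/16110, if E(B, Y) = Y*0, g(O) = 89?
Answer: -654321/216590 ≈ -3.0210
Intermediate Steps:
E(B, Y) = 0
J(m, t) = -121 (J(m, t) = 0*t + (-93 - 1*28) = 0 + (-93 - 28) = 0 - 121 = -121)
g(95)/J(224, -149) - 36819/16110 = 89/(-121) - 36819/16110 = 89*(-1/121) - 36819*1/16110 = -89/121 - 4091/1790 = -654321/216590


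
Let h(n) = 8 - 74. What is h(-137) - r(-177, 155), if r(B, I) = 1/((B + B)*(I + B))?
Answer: -514009/7788 ≈ -66.000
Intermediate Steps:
r(B, I) = 1/(2*B*(B + I)) (r(B, I) = 1/((2*B)*(B + I)) = 1/(2*B*(B + I)))
h(n) = -66
h(-137) - r(-177, 155) = -66 - 1/(2*(-177)*(-177 + 155)) = -66 - (-1)/(2*177*(-22)) = -66 - (-1)*(-1)/(2*177*22) = -66 - 1*1/7788 = -66 - 1/7788 = -514009/7788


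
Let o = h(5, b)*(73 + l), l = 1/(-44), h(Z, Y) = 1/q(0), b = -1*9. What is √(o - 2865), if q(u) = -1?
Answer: I*√1421981/22 ≈ 54.203*I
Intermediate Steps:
b = -9
h(Z, Y) = -1 (h(Z, Y) = 1/(-1) = -1)
l = -1/44 ≈ -0.022727
o = -3211/44 (o = -(73 - 1/44) = -1*3211/44 = -3211/44 ≈ -72.977)
√(o - 2865) = √(-3211/44 - 2865) = √(-129271/44) = I*√1421981/22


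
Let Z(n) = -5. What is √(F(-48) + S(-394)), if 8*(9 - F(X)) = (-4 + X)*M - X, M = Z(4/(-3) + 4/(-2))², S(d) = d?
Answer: I*√914/2 ≈ 15.116*I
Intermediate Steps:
M = 25 (M = (-5)² = 25)
F(X) = 43/2 - 3*X (F(X) = 9 - ((-4 + X)*25 - X)/8 = 9 - ((-100 + 25*X) - X)/8 = 9 - (-100 + 24*X)/8 = 9 + (25/2 - 3*X) = 43/2 - 3*X)
√(F(-48) + S(-394)) = √((43/2 - 3*(-48)) - 394) = √((43/2 + 144) - 394) = √(331/2 - 394) = √(-457/2) = I*√914/2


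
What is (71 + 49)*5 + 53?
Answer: 653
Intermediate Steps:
(71 + 49)*5 + 53 = 120*5 + 53 = 600 + 53 = 653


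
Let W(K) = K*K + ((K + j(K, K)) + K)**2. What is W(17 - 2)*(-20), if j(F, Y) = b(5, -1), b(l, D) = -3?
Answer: -19080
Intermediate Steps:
j(F, Y) = -3
W(K) = K**2 + (-3 + 2*K)**2 (W(K) = K*K + ((K - 3) + K)**2 = K**2 + ((-3 + K) + K)**2 = K**2 + (-3 + 2*K)**2)
W(17 - 2)*(-20) = ((17 - 2)**2 + (-3 + 2*(17 - 2))**2)*(-20) = (15**2 + (-3 + 2*15)**2)*(-20) = (225 + (-3 + 30)**2)*(-20) = (225 + 27**2)*(-20) = (225 + 729)*(-20) = 954*(-20) = -19080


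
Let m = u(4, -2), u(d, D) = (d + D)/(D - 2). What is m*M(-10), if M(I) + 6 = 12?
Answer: -3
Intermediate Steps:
M(I) = 6 (M(I) = -6 + 12 = 6)
u(d, D) = (D + d)/(-2 + D)
m = -1/2 (m = (-2 + 4)/(-2 - 2) = 2/(-4) = -1/4*2 = -1/2 ≈ -0.50000)
m*M(-10) = -1/2*6 = -3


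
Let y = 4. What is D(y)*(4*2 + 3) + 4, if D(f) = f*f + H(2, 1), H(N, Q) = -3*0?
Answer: 180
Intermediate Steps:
H(N, Q) = 0
D(f) = f² (D(f) = f*f + 0 = f² + 0 = f²)
D(y)*(4*2 + 3) + 4 = 4²*(4*2 + 3) + 4 = 16*(8 + 3) + 4 = 16*11 + 4 = 176 + 4 = 180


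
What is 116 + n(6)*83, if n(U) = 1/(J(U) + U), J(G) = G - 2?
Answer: 1243/10 ≈ 124.30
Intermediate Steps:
J(G) = -2 + G
n(U) = 1/(-2 + 2*U) (n(U) = 1/((-2 + U) + U) = 1/(-2 + 2*U))
116 + n(6)*83 = 116 + (1/(2*(-1 + 6)))*83 = 116 + ((½)/5)*83 = 116 + ((½)*(⅕))*83 = 116 + (⅒)*83 = 116 + 83/10 = 1243/10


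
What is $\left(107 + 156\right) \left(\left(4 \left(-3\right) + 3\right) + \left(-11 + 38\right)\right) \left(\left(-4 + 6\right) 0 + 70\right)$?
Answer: $331380$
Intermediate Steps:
$\left(107 + 156\right) \left(\left(4 \left(-3\right) + 3\right) + \left(-11 + 38\right)\right) \left(\left(-4 + 6\right) 0 + 70\right) = 263 \left(\left(-12 + 3\right) + 27\right) \left(2 \cdot 0 + 70\right) = 263 \left(-9 + 27\right) \left(0 + 70\right) = 263 \cdot 18 \cdot 70 = 263 \cdot 1260 = 331380$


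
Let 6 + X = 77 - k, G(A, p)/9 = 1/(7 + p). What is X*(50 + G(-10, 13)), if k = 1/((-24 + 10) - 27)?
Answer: 734552/205 ≈ 3583.2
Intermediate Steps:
k = -1/41 (k = 1/(-14 - 27) = 1/(-41) = -1/41 ≈ -0.024390)
G(A, p) = 9/(7 + p)
X = 2912/41 (X = -6 + (77 - 1*(-1/41)) = -6 + (77 + 1/41) = -6 + 3158/41 = 2912/41 ≈ 71.024)
X*(50 + G(-10, 13)) = 2912*(50 + 9/(7 + 13))/41 = 2912*(50 + 9/20)/41 = (2912/41)*(1009/20) = 734552/205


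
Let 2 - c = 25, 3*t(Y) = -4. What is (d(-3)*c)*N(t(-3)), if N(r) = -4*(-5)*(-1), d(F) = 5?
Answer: 2300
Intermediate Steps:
t(Y) = -4/3 (t(Y) = (⅓)*(-4) = -4/3)
N(r) = -20 (N(r) = 20*(-1) = -20)
c = -23 (c = 2 - 1*25 = 2 - 25 = -23)
(d(-3)*c)*N(t(-3)) = (5*(-23))*(-20) = -115*(-20) = 2300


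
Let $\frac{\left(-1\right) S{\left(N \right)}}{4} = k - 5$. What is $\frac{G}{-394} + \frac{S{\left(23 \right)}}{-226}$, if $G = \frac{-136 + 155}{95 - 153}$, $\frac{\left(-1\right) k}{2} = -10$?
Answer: $\frac{687707}{2582276} \approx 0.26632$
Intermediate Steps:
$k = 20$ ($k = \left(-2\right) \left(-10\right) = 20$)
$G = - \frac{19}{58}$ ($G = \frac{19}{-58} = 19 \left(- \frac{1}{58}\right) = - \frac{19}{58} \approx -0.32759$)
$S{\left(N \right)} = -60$ ($S{\left(N \right)} = - 4 \left(20 - 5\right) = \left(-4\right) 15 = -60$)
$\frac{G}{-394} + \frac{S{\left(23 \right)}}{-226} = - \frac{19}{58 \left(-394\right)} - \frac{60}{-226} = \left(- \frac{19}{58}\right) \left(- \frac{1}{394}\right) - - \frac{30}{113} = \frac{19}{22852} + \frac{30}{113} = \frac{687707}{2582276}$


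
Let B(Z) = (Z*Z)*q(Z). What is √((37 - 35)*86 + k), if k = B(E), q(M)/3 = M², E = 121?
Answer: √643076815 ≈ 25359.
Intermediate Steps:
q(M) = 3*M²
B(Z) = 3*Z⁴ (B(Z) = (Z*Z)*(3*Z²) = Z²*(3*Z²) = 3*Z⁴)
k = 643076643 (k = 3*121⁴ = 3*214358881 = 643076643)
√((37 - 35)*86 + k) = √((37 - 35)*86 + 643076643) = √(2*86 + 643076643) = √(172 + 643076643) = √643076815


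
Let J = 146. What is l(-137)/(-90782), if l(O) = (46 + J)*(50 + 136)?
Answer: -17856/45391 ≈ -0.39338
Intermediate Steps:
l(O) = 35712 (l(O) = (46 + 146)*(50 + 136) = 192*186 = 35712)
l(-137)/(-90782) = 35712/(-90782) = 35712*(-1/90782) = -17856/45391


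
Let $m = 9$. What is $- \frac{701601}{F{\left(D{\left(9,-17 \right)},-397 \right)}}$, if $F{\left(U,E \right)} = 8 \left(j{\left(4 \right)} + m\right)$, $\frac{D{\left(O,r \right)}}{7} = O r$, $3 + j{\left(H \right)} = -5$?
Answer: $- \frac{701601}{8} \approx -87700.0$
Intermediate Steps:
$j{\left(H \right)} = -8$ ($j{\left(H \right)} = -3 - 5 = -8$)
$D{\left(O,r \right)} = 7 O r$
$F{\left(U,E \right)} = 8$ ($F{\left(U,E \right)} = 8 \left(-8 + 9\right) = 8 \cdot 1 = 8$)
$- \frac{701601}{F{\left(D{\left(9,-17 \right)},-397 \right)}} = - \frac{701601}{8}$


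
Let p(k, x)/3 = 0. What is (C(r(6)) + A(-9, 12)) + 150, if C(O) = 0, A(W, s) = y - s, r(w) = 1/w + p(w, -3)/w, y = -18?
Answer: 120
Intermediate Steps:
p(k, x) = 0 (p(k, x) = 3*0 = 0)
r(w) = 1/w (r(w) = 1/w + 0/w = 1/w + 0 = 1/w)
A(W, s) = -18 - s
(C(r(6)) + A(-9, 12)) + 150 = (0 + (-18 - 1*12)) + 150 = (0 + (-18 - 12)) + 150 = (0 - 30) + 150 = -30 + 150 = 120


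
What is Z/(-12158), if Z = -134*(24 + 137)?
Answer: 10787/6079 ≈ 1.7745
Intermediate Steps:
Z = -21574 (Z = -134*161 = -21574)
Z/(-12158) = -21574/(-12158) = -21574*(-1/12158) = 10787/6079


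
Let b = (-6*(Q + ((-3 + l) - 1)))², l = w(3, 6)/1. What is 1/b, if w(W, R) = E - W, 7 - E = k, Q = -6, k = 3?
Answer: 1/2916 ≈ 0.00034294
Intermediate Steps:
E = 4 (E = 7 - 1*3 = 7 - 3 = 4)
w(W, R) = 4 - W
l = 1 (l = (4 - 1*3)/1 = (4 - 3)*1 = 1*1 = 1)
b = 2916 (b = (-6*(-6 + ((-3 + 1) - 1)))² = (-6*(-6 + (-2 - 1)))² = (-6*(-6 - 3))² = (-6*(-9))² = 54² = 2916)
1/b = 1/2916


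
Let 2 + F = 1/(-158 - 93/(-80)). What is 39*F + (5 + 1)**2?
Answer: -530094/12547 ≈ -42.249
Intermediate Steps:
F = -25174/12547 (F = -2 + 1/(-158 - 93/(-80)) = -2 + 1/(-158 - 93*(-1/80)) = -2 + 1/(-158 + 93/80) = -2 + 1/(-12547/80) = -2 - 80/12547 = -25174/12547 ≈ -2.0064)
39*F + (5 + 1)**2 = 39*(-25174/12547) + (5 + 1)**2 = -981786/12547 + 6**2 = -981786/12547 + 36 = -530094/12547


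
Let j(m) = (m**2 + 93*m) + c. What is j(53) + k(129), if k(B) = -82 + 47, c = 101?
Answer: 7804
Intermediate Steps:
k(B) = -35
j(m) = 101 + m**2 + 93*m (j(m) = (m**2 + 93*m) + 101 = 101 + m**2 + 93*m)
j(53) + k(129) = (101 + 53**2 + 93*53) - 35 = (101 + 2809 + 4929) - 35 = 7839 - 35 = 7804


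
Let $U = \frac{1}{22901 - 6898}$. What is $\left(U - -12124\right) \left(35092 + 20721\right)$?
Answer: $\frac{10828859078249}{16003} \approx 6.7668 \cdot 10^{8}$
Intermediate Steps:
$U = \frac{1}{16003} \approx 6.2488 \cdot 10^{-5}$
$\left(U - -12124\right) \left(35092 + 20721\right) = \left(\frac{1}{16003} - -12124\right) \left(35092 + 20721\right) = \left(\frac{1}{16003} + 12124\right) 55813 = \frac{194020373}{16003} \cdot 55813 = \frac{10828859078249}{16003}$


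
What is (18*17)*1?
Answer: 306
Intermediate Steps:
(18*17)*1 = 306*1 = 306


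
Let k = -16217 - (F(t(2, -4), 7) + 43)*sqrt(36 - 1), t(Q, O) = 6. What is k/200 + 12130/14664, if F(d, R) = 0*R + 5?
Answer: -29422511/366600 - 6*sqrt(35)/25 ≈ -81.678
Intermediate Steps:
F(d, R) = 5 (F(d, R) = 0 + 5 = 5)
k = -16217 - 48*sqrt(35) (k = -16217 - (5 + 43)*sqrt(36 - 1) = -16217 - 48*sqrt(35) ≈ -16501.)
k/200 + 12130/14664 = (-16217 - 48*sqrt(35))/200 + 12130/14664 = (-16217 - 48*sqrt(35))*(1/200) + 12130*(1/14664) = (-16217/200 - 6*sqrt(35)/25) + 6065/7332 = -29422511/366600 - 6*sqrt(35)/25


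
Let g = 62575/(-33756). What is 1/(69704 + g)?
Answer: 33756/2352865649 ≈ 1.4347e-5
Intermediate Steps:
g = -62575/33756 (g = 62575*(-1/33756) = -62575/33756 ≈ -1.8537)
1/(69704 + g) = 1/(69704 - 62575/33756) = 1/(2352865649/33756) = 33756/2352865649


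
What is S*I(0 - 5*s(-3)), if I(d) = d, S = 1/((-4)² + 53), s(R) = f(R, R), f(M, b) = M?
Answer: 5/23 ≈ 0.21739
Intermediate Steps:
s(R) = R
S = 1/69 (S = 1/(16 + 53) = 1/69 ≈ 0.014493)
S*I(0 - 5*s(-3)) = (0 - 5*(-3))/69 = (0 + 15)/69 = (1/69)*15 = 5/23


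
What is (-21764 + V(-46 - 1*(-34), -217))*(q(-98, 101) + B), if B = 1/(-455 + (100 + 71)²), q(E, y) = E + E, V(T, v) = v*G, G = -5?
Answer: 116672055345/28786 ≈ 4.0531e+6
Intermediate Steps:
V(T, v) = -5*v (V(T, v) = v*(-5) = -5*v)
q(E, y) = 2*E
B = 1/28786 (B = 1/(-455 + 171²) = 1/(-455 + 29241) = 1/28786 ≈ 3.4739e-5)
(-21764 + V(-46 - 1*(-34), -217))*(q(-98, 101) + B) = (-21764 - 5*(-217))*(2*(-98) + 1/28786) = (-21764 + 1085)*(-196 + 1/28786) = -20679*(-5642055/28786) = 116672055345/28786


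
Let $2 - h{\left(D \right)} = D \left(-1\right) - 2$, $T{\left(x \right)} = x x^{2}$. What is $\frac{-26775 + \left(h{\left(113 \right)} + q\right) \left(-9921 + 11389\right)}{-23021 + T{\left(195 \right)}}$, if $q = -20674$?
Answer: $- \frac{30204451}{7391854} \approx -4.0862$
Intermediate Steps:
$T{\left(x \right)} = x^{3}$
$h{\left(D \right)} = 4 + D$ ($h{\left(D \right)} = 2 - \left(D \left(-1\right) - 2\right) = 2 - \left(- D - 2\right) = 2 - \left(-2 - D\right) = 2 + \left(2 + D\right) = 4 + D$)
$\frac{-26775 + \left(h{\left(113 \right)} + q\right) \left(-9921 + 11389\right)}{-23021 + T{\left(195 \right)}} = \frac{-26775 + \left(\left(4 + 113\right) - 20674\right) \left(-9921 + 11389\right)}{-23021 + 195^{3}} = \frac{-26775 + \left(117 - 20674\right) 1468}{-23021 + 7414875} = \frac{-26775 - 30177676}{7391854} = \left(-26775 - 30177676\right) \frac{1}{7391854} = \left(-30204451\right) \frac{1}{7391854} = - \frac{30204451}{7391854}$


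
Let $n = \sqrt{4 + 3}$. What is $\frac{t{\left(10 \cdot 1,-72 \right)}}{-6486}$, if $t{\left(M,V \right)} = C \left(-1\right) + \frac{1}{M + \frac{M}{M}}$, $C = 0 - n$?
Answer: $- \frac{1}{71346} - \frac{\sqrt{7}}{6486} \approx -0.00042193$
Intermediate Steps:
$n = \sqrt{7} \approx 2.6458$
$C = - \sqrt{7}$ ($C = 0 - \sqrt{7} = - \sqrt{7} \approx -2.6458$)
$t{\left(M,V \right)} = \sqrt{7} + \frac{1}{1 + M}$ ($t{\left(M,V \right)} = - \sqrt{7} \left(-1\right) + \frac{1}{M + \frac{M}{M}} = \sqrt{7} + \frac{1}{M + 1} = \sqrt{7} + \frac{1}{1 + M}$)
$\frac{t{\left(10 \cdot 1,-72 \right)}}{-6486} = \frac{\frac{1}{1 + 10 \cdot 1} \left(1 + \sqrt{7} + 10 \cdot 1 \sqrt{7}\right)}{-6486} = \frac{1 + \sqrt{7} + 10 \sqrt{7}}{1 + 10} \left(- \frac{1}{6486}\right) = \frac{1 + 11 \sqrt{7}}{11} \left(- \frac{1}{6486}\right) = \left(\frac{1}{11} + \sqrt{7}\right) \left(- \frac{1}{6486}\right) = - \frac{1}{71346} - \frac{\sqrt{7}}{6486}$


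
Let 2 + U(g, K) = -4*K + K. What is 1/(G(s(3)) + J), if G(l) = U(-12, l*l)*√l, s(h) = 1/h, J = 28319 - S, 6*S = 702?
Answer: 761454/21474525659 + 21*√3/21474525659 ≈ 3.5460e-5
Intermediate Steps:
S = 117 (S = (⅙)*702 = 117)
U(g, K) = -2 - 3*K (U(g, K) = -2 + (-4*K + K) = -2 - 3*K)
J = 28202 (J = 28319 - 1*117 = 28319 - 117 = 28202)
G(l) = √l*(-2 - 3*l²) (G(l) = (-2 - 3*l*l)*√l = (-2 - 3*l²)*√l = √l*(-2 - 3*l²))
1/(G(s(3)) + J) = 1/(√(1/3)*(-2 - 3*(1/3)²) + 28202) = 1/(√(⅓)*(-2 - 3*(⅓)²) + 28202) = 1/((√3/3)*(-2 - 3*⅑) + 28202) = 1/((√3/3)*(-2 - ⅓) + 28202) = 1/((√3/3)*(-7/3) + 28202) = 1/(-7*√3/9 + 28202) = 1/(28202 - 7*√3/9)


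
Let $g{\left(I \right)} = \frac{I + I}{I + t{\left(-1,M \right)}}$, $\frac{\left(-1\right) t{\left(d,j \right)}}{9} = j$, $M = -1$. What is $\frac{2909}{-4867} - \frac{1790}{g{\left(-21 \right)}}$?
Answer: $- \frac{17444223}{34069} \approx -512.03$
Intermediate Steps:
$t{\left(d,j \right)} = - 9 j$
$g{\left(I \right)} = \frac{2 I}{9 + I}$ ($g{\left(I \right)} = \frac{I + I}{I - -9} = \frac{2 I}{I + 9} = \frac{2 I}{9 + I}$)
$\frac{2909}{-4867} - \frac{1790}{g{\left(-21 \right)}} = \frac{2909}{-4867} - \frac{1790}{2 \left(-21\right) \frac{1}{9 - 21}} = 2909 \left(- \frac{1}{4867}\right) - \frac{1790}{2 \left(-21\right) \frac{1}{-12}} = - \frac{2909}{4867} - \frac{1790}{2 \left(-21\right) \left(- \frac{1}{12}\right)} = - \frac{2909}{4867} - \frac{1790}{\frac{7}{2}} = - \frac{2909}{4867} - \frac{3580}{7} = - \frac{17444223}{34069}$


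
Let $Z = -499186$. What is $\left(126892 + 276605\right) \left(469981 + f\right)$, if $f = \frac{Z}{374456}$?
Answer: $\frac{35505053985703275}{187228} \approx 1.8964 \cdot 10^{11}$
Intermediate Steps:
$f = - \frac{249593}{187228}$ ($f = - \frac{499186}{374456} = \left(-499186\right) \frac{1}{374456} = - \frac{249593}{187228} \approx -1.3331$)
$\left(126892 + 276605\right) \left(469981 + f\right) = \left(126892 + 276605\right) \left(469981 - \frac{249593}{187228}\right) = 403497 \cdot \frac{87993353075}{187228} = \frac{35505053985703275}{187228}$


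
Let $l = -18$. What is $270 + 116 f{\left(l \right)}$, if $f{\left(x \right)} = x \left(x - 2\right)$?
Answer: $42030$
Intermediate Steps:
$f{\left(x \right)} = x \left(-2 + x\right)$
$270 + 116 f{\left(l \right)} = 270 + 116 \left(- 18 \left(-2 - 18\right)\right) = 270 + 116 \left(\left(-18\right) \left(-20\right)\right) = 270 + 116 \cdot 360 = 270 + 41760 = 42030$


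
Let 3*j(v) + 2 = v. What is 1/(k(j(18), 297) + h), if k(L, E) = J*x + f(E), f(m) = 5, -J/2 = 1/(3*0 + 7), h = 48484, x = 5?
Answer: 7/339413 ≈ 2.0624e-5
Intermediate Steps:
J = -2/7 (J = -2/(3*0 + 7) = -2/(0 + 7) = -2/7 ≈ -0.28571)
j(v) = -⅔ + v/3
k(L, E) = 25/7 (k(L, E) = -2/7*5 + 5 = -10/7 + 5 = 25/7)
1/(k(j(18), 297) + h) = 1/(25/7 + 48484) = 1/(339413/7) = 7/339413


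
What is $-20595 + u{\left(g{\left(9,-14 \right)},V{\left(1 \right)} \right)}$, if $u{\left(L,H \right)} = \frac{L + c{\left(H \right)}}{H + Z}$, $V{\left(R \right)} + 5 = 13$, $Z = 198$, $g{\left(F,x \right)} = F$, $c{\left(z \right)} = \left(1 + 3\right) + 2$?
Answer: $- \frac{4242555}{206} \approx -20595.0$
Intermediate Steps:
$c{\left(z \right)} = 6$ ($c{\left(z \right)} = 4 + 2 = 6$)
$V{\left(R \right)} = 8$ ($V{\left(R \right)} = -5 + 13 = 8$)
$u{\left(L,H \right)} = \frac{6 + L}{198 + H}$ ($u{\left(L,H \right)} = \frac{L + 6}{H + 198} = \frac{6 + L}{198 + H}$)
$-20595 + u{\left(g{\left(9,-14 \right)},V{\left(1 \right)} \right)} = -20595 + \frac{6 + 9}{198 + 8} = -20595 + \frac{1}{206} \cdot 15 = -20595 + \frac{15}{206} = - \frac{4242555}{206}$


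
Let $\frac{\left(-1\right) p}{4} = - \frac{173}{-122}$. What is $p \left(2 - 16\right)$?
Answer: $\frac{4844}{61} \approx 79.41$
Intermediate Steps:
$p = - \frac{346}{61}$ ($p = - 4 \left(- \frac{173}{-122}\right) = - 4 \left(\left(-173\right) \left(- \frac{1}{122}\right)\right) = \left(-4\right) \frac{173}{122} = - \frac{346}{61} \approx -5.6721$)
$p \left(2 - 16\right) = - \frac{346 \left(2 - 16\right)}{61} = \left(- \frac{346}{61}\right) \left(-14\right) = \frac{4844}{61}$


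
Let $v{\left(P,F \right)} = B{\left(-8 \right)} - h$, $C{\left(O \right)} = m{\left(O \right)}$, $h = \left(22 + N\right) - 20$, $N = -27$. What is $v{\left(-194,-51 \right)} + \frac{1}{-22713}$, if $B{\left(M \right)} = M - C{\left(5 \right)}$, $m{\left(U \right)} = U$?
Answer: $\frac{272555}{22713} \approx 12.0$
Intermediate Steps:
$h = -25$ ($h = \left(22 - 27\right) - 20 = -5 - 20 = -25$)
$C{\left(O \right)} = O$
$B{\left(M \right)} = -5 + M$ ($B{\left(M \right)} = M - 5 = -5 + M$)
$v{\left(P,F \right)} = 12$ ($v{\left(P,F \right)} = \left(-5 - 8\right) - -25 = -13 + 25 = 12$)
$v{\left(-194,-51 \right)} + \frac{1}{-22713} = 12 + \frac{1}{-22713} = 12 - \frac{1}{22713} = \frac{272555}{22713}$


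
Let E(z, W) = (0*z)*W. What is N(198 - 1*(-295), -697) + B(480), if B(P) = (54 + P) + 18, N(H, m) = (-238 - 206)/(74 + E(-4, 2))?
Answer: 546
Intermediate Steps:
E(z, W) = 0 (E(z, W) = 0*W = 0)
N(H, m) = -6 (N(H, m) = (-238 - 206)/(74 + 0) = -444/74 = -444*1/74 = -6)
B(P) = 72 + P
N(198 - 1*(-295), -697) + B(480) = -6 + (72 + 480) = -6 + 552 = 546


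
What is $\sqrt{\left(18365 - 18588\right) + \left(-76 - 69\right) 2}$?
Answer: $3 i \sqrt{57} \approx 22.65 i$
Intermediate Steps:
$\sqrt{\left(18365 - 18588\right) + \left(-76 - 69\right) 2} = \sqrt{\left(18365 - 18588\right) - 290} = \sqrt{-223 - 290} = \sqrt{-513} = 3 i \sqrt{57}$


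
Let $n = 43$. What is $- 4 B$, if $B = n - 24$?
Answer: $-76$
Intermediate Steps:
$B = 19$ ($B = 43 - 24 = 19$)
$- 4 B = \left(-4\right) 19 = -76$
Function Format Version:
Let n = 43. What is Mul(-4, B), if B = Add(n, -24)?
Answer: -76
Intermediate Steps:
B = 19 (B = Add(43, -24) = 19)
Mul(-4, B) = Mul(-4, 19) = -76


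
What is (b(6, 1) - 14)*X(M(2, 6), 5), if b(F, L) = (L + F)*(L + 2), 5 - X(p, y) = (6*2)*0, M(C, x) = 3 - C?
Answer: 35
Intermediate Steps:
X(p, y) = 5 (X(p, y) = 5 - 6*2*0 = 5 - 12*0 = 5 - 1*0 = 5 + 0 = 5)
b(F, L) = (2 + L)*(F + L) (b(F, L) = (F + L)*(2 + L) = (2 + L)*(F + L))
(b(6, 1) - 14)*X(M(2, 6), 5) = ((1² + 2*6 + 2*1 + 6*1) - 14)*5 = ((1 + 12 + 2 + 6) - 14)*5 = (21 - 14)*5 = 7*5 = 35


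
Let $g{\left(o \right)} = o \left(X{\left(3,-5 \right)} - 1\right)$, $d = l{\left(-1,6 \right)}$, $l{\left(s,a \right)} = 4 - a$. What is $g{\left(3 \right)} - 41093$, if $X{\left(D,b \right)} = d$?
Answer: $-41102$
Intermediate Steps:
$d = -2$ ($d = 4 - 6 = -2$)
$X{\left(D,b \right)} = -2$
$g{\left(o \right)} = - 3 o$ ($g{\left(o \right)} = o \left(-2 - 1\right) = o \left(-3\right) = - 3 o$)
$g{\left(3 \right)} - 41093 = \left(-3\right) 3 - 41093 = -9 - 41093 = -41102$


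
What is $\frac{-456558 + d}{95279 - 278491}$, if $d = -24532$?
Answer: $\frac{240545}{91606} \approx 2.6259$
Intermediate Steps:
$\frac{-456558 + d}{95279 - 278491} = \frac{-456558 - 24532}{95279 - 278491} = - \frac{481090}{-183212} = \left(-481090\right) \left(- \frac{1}{183212}\right) = \frac{240545}{91606}$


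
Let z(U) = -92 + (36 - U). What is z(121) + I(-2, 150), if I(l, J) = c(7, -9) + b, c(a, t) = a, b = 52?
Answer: -118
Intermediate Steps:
z(U) = -56 - U
I(l, J) = 59 (I(l, J) = 7 + 52 = 59)
z(121) + I(-2, 150) = (-56 - 1*121) + 59 = (-56 - 121) + 59 = -177 + 59 = -118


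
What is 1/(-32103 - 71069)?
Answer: -1/103172 ≈ -9.6926e-6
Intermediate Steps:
1/(-32103 - 71069) = 1/(-103172) = -1/103172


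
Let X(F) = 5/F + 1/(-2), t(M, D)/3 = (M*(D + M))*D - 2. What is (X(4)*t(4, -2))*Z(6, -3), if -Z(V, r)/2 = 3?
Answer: 243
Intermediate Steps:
Z(V, r) = -6 (Z(V, r) = -2*3 = -6)
t(M, D) = -6 + 3*D*M*(D + M) (t(M, D) = 3*((M*(D + M))*D - 2) = 3*(D*M*(D + M) - 2) = 3*(-2 + D*M*(D + M)) = -6 + 3*D*M*(D + M))
X(F) = -½ + 5/F (X(F) = 5/F + 1*(-½) = 5/F - ½ = -½ + 5/F)
(X(4)*t(4, -2))*Z(6, -3) = (((½)*(10 - 1*4)/4)*(-6 + 3*(-2)*4² + 3*4*(-2)²))*(-6) = (((½)*(¼)*(10 - 4))*(-6 + 3*(-2)*16 + 3*4*4))*(-6) = (((½)*(¼)*6)*(-6 - 96 + 48))*(-6) = ((¾)*(-54))*(-6) = -81/2*(-6) = 243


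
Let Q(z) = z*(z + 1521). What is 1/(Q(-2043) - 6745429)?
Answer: -1/5678983 ≈ -1.7609e-7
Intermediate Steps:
Q(z) = z*(1521 + z)
1/(Q(-2043) - 6745429) = 1/(-2043*(1521 - 2043) - 6745429) = 1/(-2043*(-522) - 6745429) = 1/(1066446 - 6745429) = 1/(-5678983) = -1/5678983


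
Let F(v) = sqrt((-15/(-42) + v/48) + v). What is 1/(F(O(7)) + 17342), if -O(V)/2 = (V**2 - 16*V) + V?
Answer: 728364/12631283671 - sqrt(202314)/12631283671 ≈ 5.7628e-5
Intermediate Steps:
O(V) = -2*V**2 + 30*V (O(V) = -2*((V**2 - 16*V) + V) = -2*(V**2 - 15*V) = -2*V**2 + 30*V)
F(v) = sqrt(5/14 + 49*v/48) (F(v) = sqrt((-15*(-1/42) + v*(1/48)) + v) = sqrt((5/14 + v/48) + v) = sqrt(5/14 + 49*v/48))
1/(F(O(7)) + 17342) = 1/(sqrt(2520 + 7203*(2*7*(15 - 1*7)))/84 + 17342) = 1/(sqrt(2520 + 7203*(2*7*(15 - 7)))/84 + 17342) = 1/(sqrt(2520 + 7203*(2*7*8))/84 + 17342) = 1/(sqrt(2520 + 7203*112)/84 + 17342) = 1/(sqrt(2520 + 806736)/84 + 17342) = 1/(sqrt(809256)/84 + 17342) = 1/((2*sqrt(202314))/84 + 17342) = 1/(sqrt(202314)/42 + 17342) = 1/(17342 + sqrt(202314)/42)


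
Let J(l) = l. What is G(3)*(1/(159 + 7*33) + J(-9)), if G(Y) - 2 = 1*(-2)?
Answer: 0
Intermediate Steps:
G(Y) = 0 (G(Y) = 2 + 1*(-2) = 2 - 2 = 0)
G(3)*(1/(159 + 7*33) + J(-9)) = 0*(1/(159 + 7*33) - 9) = 0*(1/(159 + 231) - 9) = 0*(1/390 - 9) = 0*(-3509/390) = 0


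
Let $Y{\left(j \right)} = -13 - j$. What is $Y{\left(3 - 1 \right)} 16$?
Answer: $-240$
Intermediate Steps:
$Y{\left(3 - 1 \right)} 16 = \left(-13 - \left(3 - 1\right)\right) 16 = \left(-13 - 2\right) 16 = \left(-15\right) 16 = -240$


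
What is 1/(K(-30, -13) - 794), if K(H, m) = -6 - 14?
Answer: -1/814 ≈ -0.0012285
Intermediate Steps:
K(H, m) = -20
1/(K(-30, -13) - 794) = 1/(-20 - 794) = 1/(-814) = -1/814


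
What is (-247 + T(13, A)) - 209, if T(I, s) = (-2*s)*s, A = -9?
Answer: -618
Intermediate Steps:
T(I, s) = -2*s²
(-247 + T(13, A)) - 209 = (-247 - 2*(-9)²) - 209 = (-247 - 2*81) - 209 = (-247 - 162) - 209 = -409 - 209 = -618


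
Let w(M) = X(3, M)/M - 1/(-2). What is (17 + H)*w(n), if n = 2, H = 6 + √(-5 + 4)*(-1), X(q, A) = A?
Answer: 69/2 - 3*I/2 ≈ 34.5 - 1.5*I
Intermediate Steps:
H = 6 - I (H = 6 + √(-1)*(-1) = 6 + I*(-1) = 6 - I ≈ 6.0 - 1.0*I)
w(M) = 3/2 (w(M) = M/M - 1/(-2) = 1 - 1*(-½) = 1 + ½ = 3/2)
(17 + H)*w(n) = (17 + (6 - I))*(3/2) = (23 - I)*(3/2) = 69/2 - 3*I/2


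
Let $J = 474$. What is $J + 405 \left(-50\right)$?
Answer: $-19776$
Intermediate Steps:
$J + 405 \left(-50\right) = 474 + 405 \left(-50\right) = 474 - 20250 = -19776$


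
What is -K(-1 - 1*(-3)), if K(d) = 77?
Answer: -77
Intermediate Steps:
-K(-1 - 1*(-3)) = -1*77 = -77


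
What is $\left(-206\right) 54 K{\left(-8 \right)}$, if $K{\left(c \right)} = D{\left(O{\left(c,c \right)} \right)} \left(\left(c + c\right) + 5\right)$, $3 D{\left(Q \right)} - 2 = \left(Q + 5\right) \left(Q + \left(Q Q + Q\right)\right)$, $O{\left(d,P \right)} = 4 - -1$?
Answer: $14357376$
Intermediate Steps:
$O{\left(d,P \right)} = 5$ ($O{\left(d,P \right)} = 4 + 1 = 5$)
$D{\left(Q \right)} = \frac{2}{3} + \frac{\left(5 + Q\right) \left(Q^{2} + 2 Q\right)}{3}$ ($D{\left(Q \right)} = \frac{2}{3} + \frac{\left(Q + 5\right) \left(Q + \left(Q Q + Q\right)\right)}{3} = \frac{2}{3} + \frac{\left(5 + Q\right) \left(Q + \left(Q^{2} + Q\right)\right)}{3} = \frac{2}{3} + \frac{\left(5 + Q\right) \left(Q + \left(Q + Q^{2}\right)\right)}{3} = \frac{2}{3} + \frac{\left(5 + Q\right) \left(Q^{2} + 2 Q\right)}{3}$)
$K{\left(c \right)} = \frac{1760}{3} + \frac{704 c}{3}$ ($K{\left(c \right)} = \left(\frac{2}{3} + \frac{5^{3}}{3} + \frac{7 \cdot 5^{2}}{3} + \frac{10}{3} \cdot 5\right) \left(\left(c + c\right) + 5\right) = \left(\frac{2}{3} + \frac{1}{3} \cdot 125 + \frac{7}{3} \cdot 25 + \frac{50}{3}\right) \left(2 c + 5\right) = \left(\frac{2}{3} + \frac{125}{3} + \frac{175}{3} + \frac{50}{3}\right) \left(5 + 2 c\right) = \frac{352 \left(5 + 2 c\right)}{3} = \frac{1760}{3} + \frac{704 c}{3}$)
$\left(-206\right) 54 K{\left(-8 \right)} = \left(-206\right) 54 \left(\frac{1760}{3} + \frac{704}{3} \left(-8\right)\right) = - 11124 \left(\frac{1760}{3} - \frac{5632}{3}\right) = \left(-11124\right) \left(- \frac{3872}{3}\right) = 14357376$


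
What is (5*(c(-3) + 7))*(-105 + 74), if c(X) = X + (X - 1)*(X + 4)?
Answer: 0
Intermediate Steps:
c(X) = X + (-1 + X)*(4 + X)
(5*(c(-3) + 7))*(-105 + 74) = (5*((-4 + (-3)² + 4*(-3)) + 7))*(-105 + 74) = (5*((-4 + 9 - 12) + 7))*(-31) = (5*(-7 + 7))*(-31) = (5*0)*(-31) = 0*(-31) = 0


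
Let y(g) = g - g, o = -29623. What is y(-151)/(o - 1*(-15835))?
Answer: 0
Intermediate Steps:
y(g) = 0
y(-151)/(o - 1*(-15835)) = 0/(-29623 - 1*(-15835)) = 0/(-29623 + 15835) = 0/(-13788) = 0*(-1/13788) = 0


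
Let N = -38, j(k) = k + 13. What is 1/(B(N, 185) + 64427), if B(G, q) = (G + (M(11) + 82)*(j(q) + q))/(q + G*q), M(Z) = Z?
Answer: 6845/440967234 ≈ 1.5523e-5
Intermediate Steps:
j(k) = 13 + k
B(G, q) = (1209 + G + 186*q)/(q + G*q) (B(G, q) = (G + (11 + 82)*((13 + q) + q))/(q + G*q) = (G + 93*(13 + 2*q))/(q + G*q) = (G + (1209 + 186*q))/(q + G*q) = (1209 + G + 186*q)/(q + G*q))
1/(B(N, 185) + 64427) = 1/((1209 - 38 + 186*185)/(185*(1 - 38)) + 64427) = 1/((1/185)*(1209 - 38 + 34410)/(-37) + 64427) = 1/((1/185)*(-1/37)*35581 + 64427) = 1/(-35581/6845 + 64427) = 1/(440967234/6845) = 6845/440967234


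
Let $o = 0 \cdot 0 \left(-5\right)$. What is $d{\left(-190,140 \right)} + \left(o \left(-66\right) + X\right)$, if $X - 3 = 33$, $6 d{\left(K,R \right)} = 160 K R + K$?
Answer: $-709329$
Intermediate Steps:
$d{\left(K,R \right)} = \frac{K}{6} + \frac{80 K R}{3}$ ($d{\left(K,R \right)} = \frac{160 K R + K}{6} = \frac{K + 160 K R}{6} = \frac{K}{6} + \frac{80 K R}{3}$)
$X = 36$ ($X = 3 + 33 = 36$)
$o = 0$ ($o = 0 \left(-5\right) = 0$)
$d{\left(-190,140 \right)} + \left(o \left(-66\right) + X\right) = \frac{1}{6} \left(-190\right) \left(1 + 160 \cdot 140\right) + \left(0 \left(-66\right) + 36\right) = \frac{1}{6} \left(-190\right) \left(1 + 22400\right) + \left(0 + 36\right) = \frac{1}{6} \left(-190\right) 22401 + 36 = -709365 + 36 = -709329$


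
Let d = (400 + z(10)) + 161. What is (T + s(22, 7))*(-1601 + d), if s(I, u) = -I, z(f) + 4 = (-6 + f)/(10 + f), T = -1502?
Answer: 7953756/5 ≈ 1.5908e+6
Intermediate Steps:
z(f) = -4 + (-6 + f)/(10 + f)
d = 2786/5 (d = (400 + (-46 - 3*10)/(10 + 10)) + 161 = (400 + (-46 - 30)/20) + 161 = (400 + (1/20)*(-76)) + 161 = (400 - 19/5) + 161 = 1981/5 + 161 = 2786/5 ≈ 557.20)
(T + s(22, 7))*(-1601 + d) = (-1502 - 1*22)*(-1601 + 2786/5) = (-1502 - 22)*(-5219/5) = -1524*(-5219/5) = 7953756/5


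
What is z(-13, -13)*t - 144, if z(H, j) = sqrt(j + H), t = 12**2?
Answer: -144 + 144*I*sqrt(26) ≈ -144.0 + 734.26*I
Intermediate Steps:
t = 144
z(H, j) = sqrt(H + j)
z(-13, -13)*t - 144 = sqrt(-13 - 13)*144 - 144 = sqrt(-26)*144 - 144 = (I*sqrt(26))*144 - 144 = 144*I*sqrt(26) - 144 = -144 + 144*I*sqrt(26)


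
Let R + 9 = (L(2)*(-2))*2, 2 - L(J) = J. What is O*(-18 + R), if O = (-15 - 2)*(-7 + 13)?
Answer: 2754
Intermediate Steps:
L(J) = 2 - J
O = -102 (O = -17*6 = -102)
R = -9 (R = -9 + ((2 - 1*2)*(-2))*2 = -9 + ((2 - 2)*(-2))*2 = -9 + (0*(-2))*2 = -9 + 0*2 = -9 + 0 = -9)
O*(-18 + R) = -102*(-18 - 9) = -102*(-27) = 2754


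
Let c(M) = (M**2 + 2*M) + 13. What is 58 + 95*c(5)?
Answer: 4618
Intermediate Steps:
c(M) = 13 + M**2 + 2*M
58 + 95*c(5) = 58 + 95*(13 + 5**2 + 2*5) = 58 + 95*(13 + 25 + 10) = 58 + 95*48 = 58 + 4560 = 4618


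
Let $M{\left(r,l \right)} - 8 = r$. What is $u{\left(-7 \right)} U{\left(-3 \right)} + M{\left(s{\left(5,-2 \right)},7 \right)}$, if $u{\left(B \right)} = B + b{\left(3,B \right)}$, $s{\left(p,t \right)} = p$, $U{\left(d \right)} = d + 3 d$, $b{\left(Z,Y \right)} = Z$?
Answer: $61$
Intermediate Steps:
$U{\left(d \right)} = 4 d$
$M{\left(r,l \right)} = 8 + r$
$u{\left(B \right)} = 3 + B$ ($u{\left(B \right)} = B + 3 = 3 + B$)
$u{\left(-7 \right)} U{\left(-3 \right)} + M{\left(s{\left(5,-2 \right)},7 \right)} = \left(3 - 7\right) 4 \left(-3\right) + \left(8 + 5\right) = \left(-4\right) \left(-12\right) + 13 = 48 + 13 = 61$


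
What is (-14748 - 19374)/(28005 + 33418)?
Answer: -34122/61423 ≈ -0.55552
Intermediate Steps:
(-14748 - 19374)/(28005 + 33418) = -34122/61423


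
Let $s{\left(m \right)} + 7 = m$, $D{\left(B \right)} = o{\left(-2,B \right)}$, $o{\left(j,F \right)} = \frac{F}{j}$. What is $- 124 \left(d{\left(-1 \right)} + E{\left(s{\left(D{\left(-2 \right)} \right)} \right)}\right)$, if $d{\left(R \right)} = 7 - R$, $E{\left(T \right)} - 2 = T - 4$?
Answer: $0$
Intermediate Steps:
$D{\left(B \right)} = - \frac{B}{2}$ ($D{\left(B \right)} = \frac{B}{-2} = B \left(- \frac{1}{2}\right) = - \frac{B}{2}$)
$s{\left(m \right)} = -7 + m$
$E{\left(T \right)} = -2 + T$ ($E{\left(T \right)} = 2 + \left(T - 4\right) = 2 + \left(-4 + T\right) = -2 + T$)
$- 124 \left(d{\left(-1 \right)} + E{\left(s{\left(D{\left(-2 \right)} \right)} \right)}\right) = - 124 \left(\left(7 - -1\right) - 8\right) = - 124 \left(\left(7 + 1\right) + \left(-2 + \left(-7 + 1\right)\right)\right) = - 124 \left(8 - 8\right) = \left(-124\right) 0 = 0$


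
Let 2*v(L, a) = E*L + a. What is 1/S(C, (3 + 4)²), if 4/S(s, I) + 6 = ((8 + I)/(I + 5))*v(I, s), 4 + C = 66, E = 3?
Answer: 3755/144 ≈ 26.076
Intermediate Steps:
v(L, a) = a/2 + 3*L/2 (v(L, a) = (3*L + a)/2 = (a + 3*L)/2 = a/2 + 3*L/2)
C = 62 (C = -4 + 66 = 62)
S(s, I) = 4/(-6 + (8 + I)*(s/2 + 3*I/2)/(5 + I)) (S(s, I) = 4/(-6 + ((8 + I)/(I + 5))*(s/2 + 3*I/2)) = 4/(-6 + ((8 + I)/(5 + I))*(s/2 + 3*I/2)) = 4/(-6 + (8 + I)*(s/2 + 3*I/2)/(5 + I)))
1/S(C, (3 + 4)²) = 1/(8*(5 + (3 + 4)²)/(-60 + 8*62 + 12*(3 + 4)² + (3 + 4)²*(62 + 3*(3 + 4)²))) = 1/(8*(5 + 7²)/(-60 + 496 + 12*7² + 7²*(62 + 3*7²))) = 1/(8*(5 + 49)/(-60 + 496 + 12*49 + 49*(62 + 3*49))) = 1/(8*54/(-60 + 496 + 588 + 49*(62 + 147))) = 1/(8*54/(-60 + 496 + 588 + 49*209)) = 1/(8*54/(-60 + 496 + 588 + 10241)) = 1/(8*54/11265) = 1/(8*(1/11265)*54) = 1/(144/3755) = 3755/144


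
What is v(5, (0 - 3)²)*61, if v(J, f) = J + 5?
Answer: 610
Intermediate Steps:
v(J, f) = 5 + J
v(5, (0 - 3)²)*61 = (5 + 5)*61 = 10*61 = 610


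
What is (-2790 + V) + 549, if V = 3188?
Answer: 947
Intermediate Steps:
(-2790 + V) + 549 = (-2790 + 3188) + 549 = 398 + 549 = 947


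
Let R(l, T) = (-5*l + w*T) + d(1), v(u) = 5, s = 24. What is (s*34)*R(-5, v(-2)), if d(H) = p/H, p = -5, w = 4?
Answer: 32640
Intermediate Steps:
d(H) = -5/H
R(l, T) = -5 - 5*l + 4*T (R(l, T) = (-5*l + 4*T) - 5/1 = (-5*l + 4*T) - 5*1 = (-5*l + 4*T) - 5 = -5 - 5*l + 4*T)
(s*34)*R(-5, v(-2)) = (24*34)*(-5 - 5*(-5) + 4*5) = 816*(-5 + 25 + 20) = 816*40 = 32640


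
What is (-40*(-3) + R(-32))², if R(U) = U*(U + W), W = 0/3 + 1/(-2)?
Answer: 1345600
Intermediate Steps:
W = -½ (W = 0*(⅓) + 1*(-½) = 0 - ½ = -½ ≈ -0.50000)
R(U) = U*(-½ + U) (R(U) = U*(U - ½) = U*(-½ + U))
(-40*(-3) + R(-32))² = (-40*(-3) - 32*(-½ - 32))² = (120 - 32*(-65/2))² = (120 + 1040)² = 1160² = 1345600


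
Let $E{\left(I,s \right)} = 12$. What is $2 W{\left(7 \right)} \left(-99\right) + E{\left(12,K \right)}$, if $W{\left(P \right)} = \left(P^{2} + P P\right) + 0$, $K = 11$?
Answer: $-19392$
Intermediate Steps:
$W{\left(P \right)} = 2 P^{2}$ ($W{\left(P \right)} = \left(P^{2} + P^{2}\right) + 0 = 2 P^{2} + 0 = 2 P^{2}$)
$2 W{\left(7 \right)} \left(-99\right) + E{\left(12,K \right)} = 2 \cdot 2 \cdot 7^{2} \left(-99\right) + 12 = 2 \cdot 2 \cdot 49 \left(-99\right) + 12 = 2 \cdot 98 \left(-99\right) + 12 = 196 \left(-99\right) + 12 = -19404 + 12 = -19392$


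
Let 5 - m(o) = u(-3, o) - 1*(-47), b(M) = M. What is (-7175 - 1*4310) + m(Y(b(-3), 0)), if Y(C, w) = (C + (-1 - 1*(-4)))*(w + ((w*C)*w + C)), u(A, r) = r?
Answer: -11527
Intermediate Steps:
Y(C, w) = (3 + C)*(C + w + C*w**2) (Y(C, w) = (C + (-1 + 4))*(w + ((C*w)*w + C)) = (C + 3)*(w + (C*w**2 + C)) = (3 + C)*(w + (C + C*w**2)) = (3 + C)*(C + w + C*w**2))
m(o) = -42 - o (m(o) = 5 - (o - 1*(-47)) = 5 - (o + 47) = 5 - (47 + o) = 5 + (-47 - o) = -42 - o)
(-7175 - 1*4310) + m(Y(b(-3), 0)) = (-7175 - 1*4310) + (-42 - ((-3)**2 + 3*(-3) + 3*0 - 3*0 + (-3)**2*0**2 + 3*(-3)*0**2)) = (-7175 - 4310) + (-42 - (9 - 9 + 0 + 0 + 9*0 + 3*(-3)*0)) = -11485 + (-42 - (9 - 9 + 0 + 0 + 0 + 0)) = -11485 + (-42 - 1*0) = -11485 + (-42 + 0) = -11485 - 42 = -11527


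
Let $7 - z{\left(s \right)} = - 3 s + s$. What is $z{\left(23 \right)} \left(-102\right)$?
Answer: $-5406$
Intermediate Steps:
$z{\left(s \right)} = 7 + 2 s$ ($z{\left(s \right)} = 7 - \left(- 3 s + s\right) = 7 - - 2 s = 7 + 2 s$)
$z{\left(23 \right)} \left(-102\right) = \left(7 + 2 \cdot 23\right) \left(-102\right) = \left(7 + 46\right) \left(-102\right) = 53 \left(-102\right) = -5406$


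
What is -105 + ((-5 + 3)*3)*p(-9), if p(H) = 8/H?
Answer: -299/3 ≈ -99.667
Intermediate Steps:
-105 + ((-5 + 3)*3)*p(-9) = -105 + ((-5 + 3)*3)*(8/(-9)) = -105 + (-2*3)*(8*(-⅑)) = -105 - 6*(-8/9) = -105 + 16/3 = -299/3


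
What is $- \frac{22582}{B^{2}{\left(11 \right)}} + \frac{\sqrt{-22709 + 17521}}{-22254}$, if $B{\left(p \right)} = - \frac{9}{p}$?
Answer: $- \frac{2732422}{81} - \frac{i \sqrt{1297}}{11127} \approx -33734.0 - 0.0032366 i$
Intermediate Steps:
$- \frac{22582}{B^{2}{\left(11 \right)}} + \frac{\sqrt{-22709 + 17521}}{-22254} = - \frac{22582}{\left(- \frac{9}{11}\right)^{2}} + \frac{\sqrt{-22709 + 17521}}{-22254} = - \frac{22582}{\left(\left(-9\right) \frac{1}{11}\right)^{2}} + \sqrt{-5188} \left(- \frac{1}{22254}\right) = - \frac{22582}{\left(- \frac{9}{11}\right)^{2}} + 2 i \sqrt{1297} \left(- \frac{1}{22254}\right) = - \frac{22582}{\frac{81}{121}} - \frac{i \sqrt{1297}}{11127} = \left(-22582\right) \frac{121}{81} - \frac{i \sqrt{1297}}{11127} = - \frac{2732422}{81} - \frac{i \sqrt{1297}}{11127}$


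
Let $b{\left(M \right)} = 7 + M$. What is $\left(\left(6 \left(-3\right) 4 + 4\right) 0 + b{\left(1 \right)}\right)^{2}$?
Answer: $64$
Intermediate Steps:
$\left(\left(6 \left(-3\right) 4 + 4\right) 0 + b{\left(1 \right)}\right)^{2} = \left(\left(6 \left(-3\right) 4 + 4\right) 0 + \left(7 + 1\right)\right)^{2} = \left(\left(\left(-18\right) 4 + 4\right) 0 + 8\right)^{2} = \left(\left(-72 + 4\right) 0 + 8\right)^{2} = \left(\left(-68\right) 0 + 8\right)^{2} = \left(0 + 8\right)^{2} = 8^{2} = 64$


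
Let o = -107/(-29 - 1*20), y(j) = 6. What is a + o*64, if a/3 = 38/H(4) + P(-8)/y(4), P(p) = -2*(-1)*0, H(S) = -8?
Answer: 24599/196 ≈ 125.51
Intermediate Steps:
P(p) = 0 (P(p) = 2*0 = 0)
o = 107/49 (o = -107/(-29 - 20) = -107/(-49) = -107*(-1/49) = 107/49 ≈ 2.1837)
a = -57/4 (a = 3*(38/(-8) + 0/6) = 3*(38*(-⅛) + 0*(⅙)) = 3*(-19/4 + 0) = 3*(-19/4) = -57/4 ≈ -14.250)
a + o*64 = -57/4 + (107/49)*64 = -57/4 + 6848/49 = 24599/196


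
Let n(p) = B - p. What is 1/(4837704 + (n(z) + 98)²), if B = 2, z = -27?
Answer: 1/4853833 ≈ 2.0602e-7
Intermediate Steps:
n(p) = 2 - p
1/(4837704 + (n(z) + 98)²) = 1/(4837704 + ((2 - 1*(-27)) + 98)²) = 1/(4837704 + ((2 + 27) + 98)²) = 1/(4837704 + (29 + 98)²) = 1/(4837704 + 127²) = 1/(4837704 + 16129) = 1/4853833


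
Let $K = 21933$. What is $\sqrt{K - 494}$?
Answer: $\sqrt{21439} \approx 146.42$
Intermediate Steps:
$\sqrt{K - 494} = \sqrt{21933 - 494} = \sqrt{21439}$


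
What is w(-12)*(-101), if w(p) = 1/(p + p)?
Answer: 101/24 ≈ 4.2083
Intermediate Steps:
w(p) = 1/(2*p)
w(-12)*(-101) = ((1/2)/(-12))*(-101) = ((1/2)*(-1/12))*(-101) = -1/24*(-101) = 101/24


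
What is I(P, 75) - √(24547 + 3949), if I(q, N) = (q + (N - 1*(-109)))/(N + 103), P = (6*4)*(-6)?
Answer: 20/89 - 4*√1781 ≈ -168.58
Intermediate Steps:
P = -144 (P = 24*(-6) = -144)
I(q, N) = (109 + N + q)/(103 + N) (I(q, N) = (q + (N + 109))/(103 + N) = (q + (109 + N))/(103 + N) = (109 + N + q)/(103 + N))
I(P, 75) - √(24547 + 3949) = (109 + 75 - 144)/(103 + 75) - √(24547 + 3949) = 40/178 - √28496 = (1/178)*40 - 4*√1781 = 20/89 - 4*√1781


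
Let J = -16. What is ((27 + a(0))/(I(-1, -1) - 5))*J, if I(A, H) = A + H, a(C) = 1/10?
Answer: 2168/35 ≈ 61.943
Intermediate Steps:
a(C) = 1/10
((27 + a(0))/(I(-1, -1) - 5))*J = ((27 + 1/10)/((-1 - 1) - 5))*(-16) = (271/(10*(-2 - 5)))*(-16) = ((271/10)/(-7))*(-16) = ((271/10)*(-1/7))*(-16) = -271/70*(-16) = 2168/35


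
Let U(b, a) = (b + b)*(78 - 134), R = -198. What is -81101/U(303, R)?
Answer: 81101/33936 ≈ 2.3898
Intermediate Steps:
U(b, a) = -112*b (U(b, a) = (2*b)*(-56) = -112*b)
-81101/U(303, R) = -81101/((-112*303)) = -81101/(-33936) = -81101*(-1/33936) = 81101/33936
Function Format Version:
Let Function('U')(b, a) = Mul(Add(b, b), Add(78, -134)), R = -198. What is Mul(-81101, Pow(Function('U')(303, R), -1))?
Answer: Rational(81101, 33936) ≈ 2.3898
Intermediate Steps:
Function('U')(b, a) = Mul(-112, b) (Function('U')(b, a) = Mul(Mul(2, b), -56) = Mul(-112, b))
Mul(-81101, Pow(Function('U')(303, R), -1)) = Mul(-81101, Pow(Mul(-112, 303), -1)) = Mul(-81101, Pow(-33936, -1)) = Mul(-81101, Rational(-1, 33936)) = Rational(81101, 33936)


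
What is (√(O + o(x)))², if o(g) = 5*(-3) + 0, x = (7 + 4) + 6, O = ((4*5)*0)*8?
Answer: -15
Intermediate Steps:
O = 0 (O = (20*0)*8 = 0*8 = 0)
x = 17 (x = 11 + 6 = 17)
o(g) = -15 (o(g) = -15 + 0 = -15)
(√(O + o(x)))² = (√(0 - 15))² = (√(-15))² = (I*√15)² = -15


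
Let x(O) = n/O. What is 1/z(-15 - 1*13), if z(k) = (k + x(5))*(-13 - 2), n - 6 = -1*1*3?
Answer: 1/411 ≈ 0.0024331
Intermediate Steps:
n = 3 (n = 6 - 1*1*3 = 6 - 1*3 = 6 - 3 = 3)
x(O) = 3/O
z(k) = -9 - 15*k (z(k) = (k + 3/5)*(-13 - 2) = (k + 3*(⅕))*(-15) = (k + ⅗)*(-15) = (⅗ + k)*(-15) = -9 - 15*k)
1/z(-15 - 1*13) = 1/(-9 - 15*(-15 - 1*13)) = 1/(-9 - 15*(-15 - 13)) = 1/(-9 - 15*(-28)) = 1/(-9 + 420) = 1/411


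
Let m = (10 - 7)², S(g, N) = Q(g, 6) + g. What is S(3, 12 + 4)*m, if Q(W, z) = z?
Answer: 81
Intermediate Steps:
S(g, N) = 6 + g
m = 9 (m = 3² = 9)
S(3, 12 + 4)*m = (6 + 3)*9 = 9*9 = 81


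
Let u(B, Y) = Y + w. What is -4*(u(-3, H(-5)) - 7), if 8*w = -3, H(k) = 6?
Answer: 11/2 ≈ 5.5000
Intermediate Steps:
w = -3/8 (w = (1/8)*(-3) = -3/8 ≈ -0.37500)
u(B, Y) = -3/8 + Y (u(B, Y) = Y - 3/8 = -3/8 + Y)
-4*(u(-3, H(-5)) - 7) = -4*((-3/8 + 6) - 7) = -4*(45/8 - 7) = -4*(-11/8) = 11/2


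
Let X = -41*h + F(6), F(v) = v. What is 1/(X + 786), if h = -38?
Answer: 1/2350 ≈ 0.00042553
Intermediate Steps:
X = 1564 (X = -41*(-38) + 6 = 1558 + 6 = 1564)
1/(X + 786) = 1/(1564 + 786) = 1/2350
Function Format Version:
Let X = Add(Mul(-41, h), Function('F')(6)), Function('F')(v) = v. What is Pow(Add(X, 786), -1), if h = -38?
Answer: Rational(1, 2350) ≈ 0.00042553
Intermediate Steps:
X = 1564 (X = Add(Mul(-41, -38), 6) = Add(1558, 6) = 1564)
Pow(Add(X, 786), -1) = Pow(Add(1564, 786), -1) = Pow(2350, -1) = Rational(1, 2350)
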